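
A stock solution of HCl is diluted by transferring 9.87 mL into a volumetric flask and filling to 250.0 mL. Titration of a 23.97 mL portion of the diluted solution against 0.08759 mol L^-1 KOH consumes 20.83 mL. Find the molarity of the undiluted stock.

n(KOH) = 0.08759 x 0.02083 = 0.001824 mol.
n(HCl) in the aliquot = 0.001824 mol.
[diluted HCl] = 0.001824 / 0.02397 = 0.07612 M.
Dilution factor = 250.0/9.870 = 25.33, so [stock] = 0.07612 x 25.33 = 1.93 M.

1.93 M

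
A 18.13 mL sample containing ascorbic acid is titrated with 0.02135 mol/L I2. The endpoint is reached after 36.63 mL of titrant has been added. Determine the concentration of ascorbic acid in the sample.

n(I2) = 0.02135 x 0.03663 = 0.0007821 mol.
From the balanced equation, 1 mol I2 reacts with 1 mol ascorbic acid, so n(ascorbic acid) = 0.0007821 x 1/1 = 0.0007821 mol.
[ascorbic acid] = 0.0007821 / 0.01813 L = 0.0431 M.

0.0431 M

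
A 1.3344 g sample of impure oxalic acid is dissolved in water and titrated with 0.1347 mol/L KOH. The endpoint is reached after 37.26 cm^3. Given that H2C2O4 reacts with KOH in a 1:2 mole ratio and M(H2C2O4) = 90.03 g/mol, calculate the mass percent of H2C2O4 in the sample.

16.9%

n(KOH) = 0.1347 x 0.03726 = 0.005019 mol.
n(H2C2O4) = 0.005019 / 2 = 0.002509 mol.
mass of H2C2O4 = 0.002509 x 90.03 = 0.2259 g.
% purity = 0.2259 / 1.3344 x 100 = 16.9%.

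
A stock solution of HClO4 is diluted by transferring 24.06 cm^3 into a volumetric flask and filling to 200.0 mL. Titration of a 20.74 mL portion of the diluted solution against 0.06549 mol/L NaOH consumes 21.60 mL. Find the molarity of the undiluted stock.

n(NaOH) = 0.06549 x 0.02160 = 0.001415 mol.
n(HClO4) in the aliquot = 0.001415 mol.
[diluted HClO4] = 0.001415 / 0.02074 = 0.06821 M.
Dilution factor = 200.0/24.06 = 8.313, so [stock] = 0.06821 x 8.313 = 0.567 M.

0.567 M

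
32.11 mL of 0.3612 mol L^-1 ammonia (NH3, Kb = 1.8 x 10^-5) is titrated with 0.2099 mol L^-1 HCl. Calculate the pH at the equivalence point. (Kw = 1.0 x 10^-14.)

n(NH3) = 0.3612 x 0.03211 = 0.01160 mol; V(HCl) at equivalence = 0.01160/0.2099 = 0.05526 L.
At equivalence the base is fully converted to NH4+; total volume = 0.08737 L, so [NH4+] = 0.01160/0.08737 = 0.1328 M.
Ka(NH4+) = Kw/Kb = 1.0e-14 / 1.8 x 10^-5 = 5.56e-10.
[H^+] = sqrt(Ka x [NH4+]) = sqrt(5.56e-10 x 0.1328) = 8.59e-6 M.
pH = -log(8.59e-6) = 5.07.

5.07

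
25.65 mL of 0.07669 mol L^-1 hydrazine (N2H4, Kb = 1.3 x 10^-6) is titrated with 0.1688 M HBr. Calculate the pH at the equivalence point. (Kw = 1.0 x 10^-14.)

n(N2H4) = 0.07669 x 0.02565 = 0.001967 mol; V(HBr) at equivalence = 0.001967/0.1688 = 0.01165 L.
At equivalence the base is fully converted to N2H5+; total volume = 0.03730 L, so [N2H5+] = 0.001967/0.03730 = 0.05273 M.
Ka(N2H5+) = Kw/Kb = 1.0e-14 / 1.3 x 10^-6 = 7.69e-9.
[H^+] = sqrt(Ka x [N2H5+]) = sqrt(7.69e-9 x 0.05273) = 2.01e-5 M.
pH = -log(2.01e-5) = 4.70.

4.70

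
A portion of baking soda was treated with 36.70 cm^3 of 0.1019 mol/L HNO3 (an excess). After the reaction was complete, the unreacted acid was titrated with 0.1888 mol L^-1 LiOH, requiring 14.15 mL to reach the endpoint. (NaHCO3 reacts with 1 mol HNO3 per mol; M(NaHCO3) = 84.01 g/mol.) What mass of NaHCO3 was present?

Total n(HNO3) added = 0.1019 x 0.03670 = 0.003740 mol.
n(LiOH) used = 0.1888 x 0.01415 = 0.002672 mol, which equals the excess n(HNO3).
So n(HNO3) consumed by the sample = 0.003740 - 0.002672 = 0.001068 mol.
n(NaHCO3) = 0.001068 / 1 = 0.001068 mol.
mass = 0.001068 mol x 84.01 g/mol = 0.0897 g.

0.0897 g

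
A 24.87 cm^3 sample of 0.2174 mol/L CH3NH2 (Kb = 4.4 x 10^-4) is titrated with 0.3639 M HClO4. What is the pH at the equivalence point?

n(CH3NH2) = 0.2174 x 0.02487 = 0.005407 mol; V(HClO4) at equivalence = 0.005407/0.3639 = 0.01486 L.
At equivalence the base is fully converted to CH3NH3+; total volume = 0.03973 L, so [CH3NH3+] = 0.005407/0.03973 = 0.1361 M.
Ka(CH3NH3+) = Kw/Kb = 1.0e-14 / 4.4 x 10^-4 = 2.27e-11.
[H^+] = sqrt(Ka x [CH3NH3+]) = sqrt(2.27e-11 x 0.1361) = 1.76e-6 M.
pH = -log(1.76e-6) = 5.75.

5.75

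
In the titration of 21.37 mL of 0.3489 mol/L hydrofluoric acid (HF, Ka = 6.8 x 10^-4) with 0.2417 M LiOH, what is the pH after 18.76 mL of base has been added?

3.36

Initial n(HF) = 0.3489 x 0.02137 = 0.007456 mol.
n(LiOH) added = 0.2417 x 0.01876 = 0.004534 mol, converting that many moles of HF to F-.
Remaining n(HF) = 0.002922 mol; n(F-) = 0.004534 mol.
By Henderson-Hasselbalch, pH = pKa + log([A^-]/[HA]) = 3.17 + log(0.004534/0.002922) = 3.17 + (+0.19) = 3.36.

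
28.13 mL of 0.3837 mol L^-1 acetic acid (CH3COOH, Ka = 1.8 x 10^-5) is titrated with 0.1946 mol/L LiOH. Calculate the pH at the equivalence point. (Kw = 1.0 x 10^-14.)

8.93

n(CH3COOH) = 0.3837 x 0.02813 = 0.01079 mol; V(LiOH) at equivalence = 0.01079/0.1946 = 0.05546 L.
At equivalence all the acid is converted to CH3COO-; total volume = 0.02813 + 0.05546 = 0.08359 L, so [CH3COO-] = 0.01079/0.08359 = 0.1291 M.
Kb = Kw/Ka = 1.0e-14 / 1.8 x 10^-5 = 5.56e-10.
[OH^-] = sqrt(Kb x [CH3COO-]) = sqrt(5.56e-10 x 0.1291) = 8.47e-6 M.
pOH = 5.07, so pH = 14.00 - 5.07 = 8.93.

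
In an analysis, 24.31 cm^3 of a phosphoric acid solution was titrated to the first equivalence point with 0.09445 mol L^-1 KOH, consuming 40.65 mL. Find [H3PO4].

0.158 M

n(KOH) = 0.09445 x 0.04065 = 0.003839 mol.
At the first equivalence point, 1 mol OH^- react per mol H3PO4, so n(H3PO4) = 0.003839 / 1 = 0.003839 mol.
[H3PO4] = 0.003839 / 0.02431 L = 0.158 M.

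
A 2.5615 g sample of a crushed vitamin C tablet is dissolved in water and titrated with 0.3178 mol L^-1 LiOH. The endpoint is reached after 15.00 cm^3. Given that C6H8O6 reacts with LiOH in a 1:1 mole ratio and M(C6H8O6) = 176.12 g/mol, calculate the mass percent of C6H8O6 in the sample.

32.8%

n(LiOH) = 0.3178 x 0.01500 = 0.004767 mol.
n(C6H8O6) = 0.004767 / 1 = 0.004767 mol.
mass of C6H8O6 = 0.004767 x 176.12 = 0.8396 g.
% purity = 0.8396 / 2.5615 x 100 = 32.8%.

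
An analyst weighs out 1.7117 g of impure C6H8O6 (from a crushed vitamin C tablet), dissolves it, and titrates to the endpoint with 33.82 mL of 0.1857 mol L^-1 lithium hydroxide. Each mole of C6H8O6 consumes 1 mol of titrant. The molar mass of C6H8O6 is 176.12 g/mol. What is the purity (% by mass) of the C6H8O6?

n(LiOH) = 0.1857 x 0.03382 = 0.006280 mol.
n(C6H8O6) = 0.006280 / 1 = 0.006280 mol.
mass of C6H8O6 = 0.006280 x 176.12 = 1.106 g.
% purity = 1.106 / 1.7117 x 100 = 64.6%.

64.6%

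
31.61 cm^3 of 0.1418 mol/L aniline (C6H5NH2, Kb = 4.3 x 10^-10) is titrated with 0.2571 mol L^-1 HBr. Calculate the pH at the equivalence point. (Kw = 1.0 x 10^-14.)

2.84

n(C6H5NH2) = 0.1418 x 0.03161 = 0.004482 mol; V(HBr) at equivalence = 0.004482/0.2571 = 0.01743 L.
At equivalence the base is fully converted to C6H5NH3+; total volume = 0.04904 L, so [C6H5NH3+] = 0.004482/0.04904 = 0.09139 M.
Ka(C6H5NH3+) = Kw/Kb = 1.0e-14 / 4.3 x 10^-10 = 2.33e-5.
[H^+] = sqrt(Ka x [C6H5NH3+]) = sqrt(2.33e-5 x 0.09139) = 0.00146 M.
pH = -log(0.00146) = 2.84.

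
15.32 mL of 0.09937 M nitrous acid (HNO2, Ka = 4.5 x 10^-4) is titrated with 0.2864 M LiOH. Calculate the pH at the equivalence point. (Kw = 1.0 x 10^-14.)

n(HNO2) = 0.09937 x 0.01532 = 0.001522 mol; V(LiOH) at equivalence = 0.001522/0.2864 = 0.005315 L.
At equivalence all the acid is converted to NO2-; total volume = 0.01532 + 0.005315 = 0.02064 L, so [NO2-] = 0.001522/0.02064 = 0.07377 M.
Kb = Kw/Ka = 1.0e-14 / 4.5 x 10^-4 = 2.22e-11.
[OH^-] = sqrt(Kb x [NO2-]) = sqrt(2.22e-11 x 0.07377) = 1.28e-6 M.
pOH = 5.89, so pH = 14.00 - 5.89 = 8.11.

8.11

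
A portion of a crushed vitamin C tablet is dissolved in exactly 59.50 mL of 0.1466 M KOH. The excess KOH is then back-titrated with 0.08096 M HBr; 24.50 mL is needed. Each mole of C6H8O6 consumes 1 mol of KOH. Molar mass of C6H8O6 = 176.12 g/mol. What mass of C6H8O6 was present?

Total n(KOH) added = 0.1466 x 0.05950 = 0.008723 mol.
n(HBr) used = 0.08096 x 0.02450 = 0.001984 mol, which equals the excess n(KOH).
So n(KOH) consumed by the sample = 0.008723 - 0.001984 = 0.006739 mol.
n(C6H8O6) = 0.006739 / 1 = 0.006739 mol.
mass = 0.006739 mol x 176.12 g/mol = 1.19 g.

1.19 g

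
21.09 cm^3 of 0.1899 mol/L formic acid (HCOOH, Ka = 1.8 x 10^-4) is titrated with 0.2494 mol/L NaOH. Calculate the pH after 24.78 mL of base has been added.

n(acid) = 0.1899 x 0.02109 = 0.004005 mol; n(NaOH) added = 0.2494 x 0.02478 = 0.006180 mol.
Base is in excess by 0.006180 - 0.004005 = 0.002175 mol in a total volume of 0.04587 L.
[OH^-] = 0.002175/0.04587 = 0.04742 M, so pOH = 1.32 and pH = 14.00 - 1.32 = 12.68.

12.68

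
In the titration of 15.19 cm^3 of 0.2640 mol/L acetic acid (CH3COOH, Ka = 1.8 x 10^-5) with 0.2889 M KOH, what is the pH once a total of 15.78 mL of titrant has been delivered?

12.25

n(acid) = 0.2640 x 0.01519 = 0.004010 mol; n(KOH) added = 0.2889 x 0.01578 = 0.004559 mol.
Base is in excess by 0.004559 - 0.004010 = 0.0005487 mol in a total volume of 0.03097 L.
[OH^-] = 0.0005487/0.03097 = 0.01772 M, so pOH = 1.75 and pH = 14.00 - 1.75 = 12.25.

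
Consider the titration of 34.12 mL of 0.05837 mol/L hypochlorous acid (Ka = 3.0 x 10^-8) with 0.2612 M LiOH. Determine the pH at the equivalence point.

n(HClO) = 0.05837 x 0.03412 = 0.001992 mol; V(LiOH) at equivalence = 0.001992/0.2612 = 0.007625 L.
At equivalence all the acid is converted to ClO-; total volume = 0.03412 + 0.007625 = 0.04174 L, so [ClO-] = 0.001992/0.04174 = 0.04771 M.
Kb = Kw/Ka = 1.0e-14 / 3.0 x 10^-8 = 3.33e-7.
[OH^-] = sqrt(Kb x [ClO-]) = sqrt(3.33e-7 x 0.04771) = 0.000126 M.
pOH = 3.90, so pH = 14.00 - 3.90 = 10.10.

10.10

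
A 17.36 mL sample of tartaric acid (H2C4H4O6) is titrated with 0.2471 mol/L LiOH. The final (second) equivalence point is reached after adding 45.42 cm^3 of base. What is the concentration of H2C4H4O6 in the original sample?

n(LiOH) = 0.2471 x 0.04542 = 0.01122 mol.
At the final (second) equivalence point, 2 mol OH^- react per mol H2C4H4O6, so n(H2C4H4O6) = 0.01122 / 2 = 0.005612 mol.
[H2C4H4O6] = 0.005612 / 0.01736 L = 0.323 M.

0.323 M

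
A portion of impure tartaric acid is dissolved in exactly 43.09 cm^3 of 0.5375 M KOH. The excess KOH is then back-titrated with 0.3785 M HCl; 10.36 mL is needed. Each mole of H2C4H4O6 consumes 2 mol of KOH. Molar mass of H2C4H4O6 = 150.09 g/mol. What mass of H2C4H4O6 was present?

1.44 g

Total n(KOH) added = 0.5375 x 0.04309 = 0.02316 mol.
n(HCl) used = 0.3785 x 0.01036 = 0.003921 mol, which equals the excess n(KOH).
So n(KOH) consumed by the sample = 0.02316 - 0.003921 = 0.01924 mol.
n(H2C4H4O6) = 0.01924 / 2 = 0.009620 mol.
mass = 0.009620 mol x 150.09 g/mol = 1.44 g.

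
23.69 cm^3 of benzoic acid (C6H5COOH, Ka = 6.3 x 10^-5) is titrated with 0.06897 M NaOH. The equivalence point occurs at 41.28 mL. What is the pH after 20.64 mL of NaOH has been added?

20.64 mL is exactly half the equivalence volume (41.28/2), i.e. the half-equivalence point.
There, n(HA) = n(A^-), so pH = pKa = -log(6.3 x 10^-5) = 4.20.

4.20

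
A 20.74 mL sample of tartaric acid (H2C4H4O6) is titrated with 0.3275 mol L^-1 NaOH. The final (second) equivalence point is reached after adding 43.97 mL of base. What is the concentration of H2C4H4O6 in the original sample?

n(NaOH) = 0.3275 x 0.04397 = 0.01440 mol.
At the final (second) equivalence point, 2 mol OH^- react per mol H2C4H4O6, so n(H2C4H4O6) = 0.01440 / 2 = 0.007200 mol.
[H2C4H4O6] = 0.007200 / 0.02074 L = 0.347 M.

0.347 M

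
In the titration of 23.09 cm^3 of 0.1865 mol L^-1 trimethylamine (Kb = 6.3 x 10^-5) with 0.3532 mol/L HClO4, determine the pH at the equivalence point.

5.36

n((CH3)3N) = 0.1865 x 0.02309 = 0.004306 mol; V(HClO4) at equivalence = 0.004306/0.3532 = 0.01219 L.
At equivalence the base is fully converted to (CH3)3NH+; total volume = 0.03528 L, so [(CH3)3NH+] = 0.004306/0.03528 = 0.1221 M.
Ka((CH3)3NH+) = Kw/Kb = 1.0e-14 / 6.3 x 10^-5 = 1.59e-10.
[H^+] = sqrt(Ka x [(CH3)3NH+]) = sqrt(1.59e-10 x 0.1221) = 4.40e-6 M.
pH = -log(4.40e-6) = 5.36.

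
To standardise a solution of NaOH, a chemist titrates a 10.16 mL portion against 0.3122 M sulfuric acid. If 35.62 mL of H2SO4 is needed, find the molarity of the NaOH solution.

n(H2SO4) delivered = 0.3122 x 0.03562 = 0.01112 mol.
The reaction is 2 NaOH + 1 H2SO4, so n(NaOH) = 0.01112 x 2/1 = 0.02224 mol.
[NaOH] = 0.02224 mol / 0.01016 L = 2.19 M.

2.19 M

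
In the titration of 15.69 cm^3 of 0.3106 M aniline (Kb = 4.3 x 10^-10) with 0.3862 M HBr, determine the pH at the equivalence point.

n(C6H5NH2) = 0.3106 x 0.01569 = 0.004873 mol; V(HBr) at equivalence = 0.004873/0.3862 = 0.01262 L.
At equivalence the base is fully converted to C6H5NH3+; total volume = 0.02831 L, so [C6H5NH3+] = 0.004873/0.02831 = 0.1721 M.
Ka(C6H5NH3+) = Kw/Kb = 1.0e-14 / 4.3 x 10^-10 = 2.33e-5.
[H^+] = sqrt(Ka x [C6H5NH3+]) = sqrt(2.33e-5 x 0.1721) = 0.00200 M.
pH = -log(0.00200) = 2.70.

2.70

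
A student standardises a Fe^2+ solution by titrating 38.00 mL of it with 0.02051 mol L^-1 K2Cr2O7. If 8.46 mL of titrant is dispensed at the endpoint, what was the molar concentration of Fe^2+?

0.0274 M

n(K2Cr2O7) = 0.02051 x 0.008460 = 0.0001735 mol.
From the balanced equation, 1 mol K2Cr2O7 reacts with 6 mol Fe^2+, so n(Fe^2+) = 0.0001735 x 6/1 = 0.001041 mol.
[Fe^2+] = 0.001041 / 0.03800 L = 0.0274 M.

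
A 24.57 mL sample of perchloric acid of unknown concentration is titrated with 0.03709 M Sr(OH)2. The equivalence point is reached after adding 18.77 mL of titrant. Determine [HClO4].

0.0567 M

n(Sr(OH)2) delivered = 0.03709 x 0.01877 = 0.0006962 mol.
The reaction is 2 HClO4 + 1 Sr(OH)2, so n(HClO4) = 0.0006962 x 2/1 = 0.001392 mol.
[HClO4] = 0.001392 mol / 0.02457 L = 0.0567 M.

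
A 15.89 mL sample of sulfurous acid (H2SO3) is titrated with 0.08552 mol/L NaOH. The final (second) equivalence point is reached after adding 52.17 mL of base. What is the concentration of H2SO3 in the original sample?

n(NaOH) = 0.08552 x 0.05217 = 0.004462 mol.
At the final (second) equivalence point, 2 mol OH^- react per mol H2SO3, so n(H2SO3) = 0.004462 / 2 = 0.002231 mol.
[H2SO3] = 0.002231 / 0.01589 L = 0.140 M.

0.140 M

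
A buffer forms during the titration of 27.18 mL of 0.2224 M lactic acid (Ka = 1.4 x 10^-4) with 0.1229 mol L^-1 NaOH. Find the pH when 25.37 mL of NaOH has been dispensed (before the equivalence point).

Initial n(HC3H5O3) = 0.2224 x 0.02718 = 0.006045 mol.
n(NaOH) added = 0.1229 x 0.02537 = 0.003118 mol, converting that many moles of HC3H5O3 to C3H5O3-.
Remaining n(HC3H5O3) = 0.002927 mol; n(C3H5O3-) = 0.003118 mol.
By Henderson-Hasselbalch, pH = pKa + log([A^-]/[HA]) = 3.85 + log(0.003118/0.002927) = 3.85 + (+0.03) = 3.88.

3.88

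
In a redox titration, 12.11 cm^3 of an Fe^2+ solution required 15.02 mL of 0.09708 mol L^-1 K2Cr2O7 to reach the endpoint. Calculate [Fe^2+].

0.722 M

n(K2Cr2O7) = 0.09708 x 0.01502 = 0.001458 mol.
From the balanced equation, 1 mol K2Cr2O7 reacts with 6 mol Fe^2+, so n(Fe^2+) = 0.001458 x 6/1 = 0.008749 mol.
[Fe^2+] = 0.008749 / 0.01211 L = 0.722 M.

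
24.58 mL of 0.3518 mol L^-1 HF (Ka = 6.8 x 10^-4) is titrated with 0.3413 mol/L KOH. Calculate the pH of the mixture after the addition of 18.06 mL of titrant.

3.56

Initial n(HF) = 0.3518 x 0.02458 = 0.008647 mol.
n(KOH) added = 0.3413 x 0.01806 = 0.006164 mol, converting that many moles of HF to F-.
Remaining n(HF) = 0.002483 mol; n(F-) = 0.006164 mol.
By Henderson-Hasselbalch, pH = pKa + log([A^-]/[HA]) = 3.17 + log(0.006164/0.002483) = 3.17 + (+0.39) = 3.56.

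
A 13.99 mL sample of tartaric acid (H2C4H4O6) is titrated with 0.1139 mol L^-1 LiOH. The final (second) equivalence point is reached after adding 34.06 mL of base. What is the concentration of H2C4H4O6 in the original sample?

0.139 M

n(LiOH) = 0.1139 x 0.03406 = 0.003879 mol.
At the final (second) equivalence point, 2 mol OH^- react per mol H2C4H4O6, so n(H2C4H4O6) = 0.003879 / 2 = 0.001940 mol.
[H2C4H4O6] = 0.001940 / 0.01399 L = 0.139 M.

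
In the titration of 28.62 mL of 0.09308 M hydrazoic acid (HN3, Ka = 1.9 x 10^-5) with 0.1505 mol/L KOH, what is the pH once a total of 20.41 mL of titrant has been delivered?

n(acid) = 0.09308 x 0.02862 = 0.002664 mol; n(KOH) added = 0.1505 x 0.02041 = 0.003072 mol.
Base is in excess by 0.003072 - 0.002664 = 0.0004078 mol in a total volume of 0.04903 L.
[OH^-] = 0.0004078/0.04903 = 0.008316 M, so pOH = 2.08 and pH = 14.00 - 2.08 = 11.92.

11.92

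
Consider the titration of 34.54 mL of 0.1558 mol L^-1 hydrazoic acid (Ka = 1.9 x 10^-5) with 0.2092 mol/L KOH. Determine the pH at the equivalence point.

n(HN3) = 0.1558 x 0.03454 = 0.005381 mol; V(KOH) at equivalence = 0.005381/0.2092 = 0.02572 L.
At equivalence all the acid is converted to N3-; total volume = 0.03454 + 0.02572 = 0.06026 L, so [N3-] = 0.005381/0.06026 = 0.08930 M.
Kb = Kw/Ka = 1.0e-14 / 1.9 x 10^-5 = 5.26e-10.
[OH^-] = sqrt(Kb x [N3-]) = sqrt(5.26e-10 x 0.08930) = 6.86e-6 M.
pOH = 5.16, so pH = 14.00 - 5.16 = 8.84.

8.84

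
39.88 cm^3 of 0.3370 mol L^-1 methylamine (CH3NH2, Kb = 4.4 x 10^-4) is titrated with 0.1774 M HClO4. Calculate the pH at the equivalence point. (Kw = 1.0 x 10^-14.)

5.79

n(CH3NH2) = 0.3370 x 0.03988 = 0.01344 mol; V(HClO4) at equivalence = 0.01344/0.1774 = 0.07576 L.
At equivalence the base is fully converted to CH3NH3+; total volume = 0.1156 L, so [CH3NH3+] = 0.01344/0.1156 = 0.1162 M.
Ka(CH3NH3+) = Kw/Kb = 1.0e-14 / 4.4 x 10^-4 = 2.27e-11.
[H^+] = sqrt(Ka x [CH3NH3+]) = sqrt(2.27e-11 x 0.1162) = 1.63e-6 M.
pH = -log(1.63e-6) = 5.79.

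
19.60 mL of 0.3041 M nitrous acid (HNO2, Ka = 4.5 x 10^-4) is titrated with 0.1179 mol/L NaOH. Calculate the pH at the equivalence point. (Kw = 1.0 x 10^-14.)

n(HNO2) = 0.3041 x 0.01960 = 0.005960 mol; V(NaOH) at equivalence = 0.005960/0.1179 = 0.05055 L.
At equivalence all the acid is converted to NO2-; total volume = 0.01960 + 0.05055 = 0.07015 L, so [NO2-] = 0.005960/0.07015 = 0.08496 M.
Kb = Kw/Ka = 1.0e-14 / 4.5 x 10^-4 = 2.22e-11.
[OH^-] = sqrt(Kb x [NO2-]) = sqrt(2.22e-11 x 0.08496) = 1.37e-6 M.
pOH = 5.86, so pH = 14.00 - 5.86 = 8.14.

8.14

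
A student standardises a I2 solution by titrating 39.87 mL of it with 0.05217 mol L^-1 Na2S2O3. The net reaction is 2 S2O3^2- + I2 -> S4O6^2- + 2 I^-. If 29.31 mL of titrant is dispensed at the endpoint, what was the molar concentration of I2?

n(Na2S2O3) = 0.05217 x 0.02931 = 0.001529 mol.
From the balanced equation, 2 mol Na2S2O3 reacts with 1 mol I2, so n(I2) = 0.001529 x 1/2 = 0.0007646 mol.
[I2] = 0.0007646 / 0.03987 L = 0.0192 M.

0.0192 M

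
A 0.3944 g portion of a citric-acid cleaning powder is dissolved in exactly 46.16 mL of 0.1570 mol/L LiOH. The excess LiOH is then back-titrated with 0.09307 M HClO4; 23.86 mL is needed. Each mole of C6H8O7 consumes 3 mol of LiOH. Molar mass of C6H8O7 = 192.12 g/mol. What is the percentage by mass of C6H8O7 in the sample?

Total n(LiOH) added = 0.1570 x 0.04616 = 0.007247 mol.
n(HClO4) used = 0.09307 x 0.02386 = 0.002221 mol, which equals the excess n(LiOH).
So n(LiOH) consumed by the sample = 0.007247 - 0.002221 = 0.005026 mol.
n(C6H8O7) = 0.005026 / 3 = 0.001675 mol.
mass C6H8O7 = 0.001675 x 192.12 = 0.3219 g, so %C6H8O7 = 0.3219/0.3944 x 100 = 81.6%.

81.6%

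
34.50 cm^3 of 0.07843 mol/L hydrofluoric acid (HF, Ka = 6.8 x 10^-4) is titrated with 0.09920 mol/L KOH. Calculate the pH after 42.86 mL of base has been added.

n(acid) = 0.07843 x 0.03450 = 0.002706 mol; n(KOH) added = 0.09920 x 0.04286 = 0.004252 mol.
Base is in excess by 0.004252 - 0.002706 = 0.001546 mol in a total volume of 0.07736 L.
[OH^-] = 0.001546/0.07736 = 0.01998 M, so pOH = 1.70 and pH = 14.00 - 1.70 = 12.30.

12.30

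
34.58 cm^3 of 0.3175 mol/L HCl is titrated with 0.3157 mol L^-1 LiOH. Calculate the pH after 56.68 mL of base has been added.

n(acid) = 0.3175 x 0.03458 = 0.01098 mol; n(LiOH) added = 0.3157 x 0.05668 = 0.01789 mol.
Base is in excess by 0.01789 - 0.01098 = 0.006915 mol in a total volume of 0.09126 L.
[OH^-] = 0.006915/0.09126 = 0.07577 M, so pOH = 1.12 and pH = 14.00 - 1.12 = 12.88.

12.88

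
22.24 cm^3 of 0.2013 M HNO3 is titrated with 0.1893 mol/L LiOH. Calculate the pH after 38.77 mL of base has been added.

12.67

n(acid) = 0.2013 x 0.02224 = 0.004477 mol; n(LiOH) added = 0.1893 x 0.03877 = 0.007339 mol.
Base is in excess by 0.007339 - 0.004477 = 0.002862 mol in a total volume of 0.06101 L.
[OH^-] = 0.002862/0.06101 = 0.04691 M, so pOH = 1.33 and pH = 14.00 - 1.33 = 12.67.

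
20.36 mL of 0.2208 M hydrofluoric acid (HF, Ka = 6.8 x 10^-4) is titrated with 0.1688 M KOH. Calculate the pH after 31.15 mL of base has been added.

12.17

n(acid) = 0.2208 x 0.02036 = 0.004495 mol; n(KOH) added = 0.1688 x 0.03115 = 0.005258 mol.
Base is in excess by 0.005258 - 0.004495 = 0.0007626 mol in a total volume of 0.05151 L.
[OH^-] = 0.0007626/0.05151 = 0.01481 M, so pOH = 1.83 and pH = 14.00 - 1.83 = 12.17.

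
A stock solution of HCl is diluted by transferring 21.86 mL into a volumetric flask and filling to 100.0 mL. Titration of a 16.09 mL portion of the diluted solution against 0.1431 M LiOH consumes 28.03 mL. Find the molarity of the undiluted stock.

n(LiOH) = 0.1431 x 0.02803 = 0.004011 mol.
n(HCl) in the aliquot = 0.004011 mol.
[diluted HCl] = 0.004011 / 0.01609 = 0.2493 M.
Dilution factor = 100.0/21.86 = 4.575, so [stock] = 0.2493 x 4.575 = 1.14 M.

1.14 M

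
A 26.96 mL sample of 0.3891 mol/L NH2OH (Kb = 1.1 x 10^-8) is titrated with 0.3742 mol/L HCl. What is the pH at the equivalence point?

3.38

n(NH2OH) = 0.3891 x 0.02696 = 0.01049 mol; V(HCl) at equivalence = 0.01049/0.3742 = 0.02803 L.
At equivalence the base is fully converted to NH3OH+; total volume = 0.05499 L, so [NH3OH+] = 0.01049/0.05499 = 0.1908 M.
Ka(NH3OH+) = Kw/Kb = 1.0e-14 / 1.1 x 10^-8 = 9.09e-7.
[H^+] = sqrt(Ka x [NH3OH+]) = sqrt(9.09e-7 x 0.1908) = 0.000416 M.
pH = -log(0.000416) = 3.38.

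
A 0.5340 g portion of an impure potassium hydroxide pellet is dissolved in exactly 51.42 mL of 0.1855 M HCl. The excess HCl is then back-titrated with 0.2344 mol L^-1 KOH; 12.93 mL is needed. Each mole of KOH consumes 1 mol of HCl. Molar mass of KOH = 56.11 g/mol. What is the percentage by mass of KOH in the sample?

Total n(HCl) added = 0.1855 x 0.05142 = 0.009538 mol.
n(KOH) used = 0.2344 x 0.01293 = 0.003031 mol, which equals the excess n(HCl).
So n(HCl) consumed by the sample = 0.009538 - 0.003031 = 0.006508 mol.
n(KOH) = 0.006508 / 1 = 0.006508 mol.
mass KOH = 0.006508 x 56.11 = 0.3651 g, so %KOH = 0.3651/0.5340 x 100 = 68.4%.

68.4%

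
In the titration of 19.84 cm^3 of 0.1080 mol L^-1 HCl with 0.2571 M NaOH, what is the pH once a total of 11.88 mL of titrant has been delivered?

n(acid) = 0.1080 x 0.01984 = 0.002143 mol; n(NaOH) added = 0.2571 x 0.01188 = 0.003054 mol.
Base is in excess by 0.003054 - 0.002143 = 0.0009116 mol in a total volume of 0.03172 L.
[OH^-] = 0.0009116/0.03172 = 0.02874 M, so pOH = 1.54 and pH = 14.00 - 1.54 = 12.46.

12.46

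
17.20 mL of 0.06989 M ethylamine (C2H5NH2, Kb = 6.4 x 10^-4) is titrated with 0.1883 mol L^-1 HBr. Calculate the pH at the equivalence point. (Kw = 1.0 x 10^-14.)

n(C2H5NH2) = 0.06989 x 0.01720 = 0.001202 mol; V(HBr) at equivalence = 0.001202/0.1883 = 0.006384 L.
At equivalence the base is fully converted to C2H5NH3+; total volume = 0.02358 L, so [C2H5NH3+] = 0.001202/0.02358 = 0.05097 M.
Ka(C2H5NH3+) = Kw/Kb = 1.0e-14 / 6.4 x 10^-4 = 1.56e-11.
[H^+] = sqrt(Ka x [C2H5NH3+]) = sqrt(1.56e-11 x 0.05097) = 8.92e-7 M.
pH = -log(8.92e-7) = 6.05.

6.05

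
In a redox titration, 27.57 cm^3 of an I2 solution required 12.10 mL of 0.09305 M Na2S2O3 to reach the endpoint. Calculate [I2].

0.0204 M

n(Na2S2O3) = 0.09305 x 0.01210 = 0.001126 mol.
From the balanced equation, 2 mol Na2S2O3 reacts with 1 mol I2, so n(I2) = 0.001126 x 1/2 = 0.0005630 mol.
[I2] = 0.0005630 / 0.02757 L = 0.0204 M.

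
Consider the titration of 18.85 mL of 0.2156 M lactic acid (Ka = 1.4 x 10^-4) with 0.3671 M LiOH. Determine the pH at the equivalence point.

8.49

n(HC3H5O3) = 0.2156 x 0.01885 = 0.004064 mol; V(LiOH) at equivalence = 0.004064/0.3671 = 0.01107 L.
At equivalence all the acid is converted to C3H5O3-; total volume = 0.01885 + 0.01107 = 0.02992 L, so [C3H5O3-] = 0.004064/0.02992 = 0.1358 M.
Kb = Kw/Ka = 1.0e-14 / 1.4 x 10^-4 = 7.14e-11.
[OH^-] = sqrt(Kb x [C3H5O3-]) = sqrt(7.14e-11 x 0.1358) = 3.11e-6 M.
pOH = 5.51, so pH = 14.00 - 5.51 = 8.49.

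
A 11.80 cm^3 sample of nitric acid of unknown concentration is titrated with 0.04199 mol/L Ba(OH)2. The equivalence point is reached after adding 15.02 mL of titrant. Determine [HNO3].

n(Ba(OH)2) delivered = 0.04199 x 0.01502 = 0.0006307 mol.
The reaction is 2 HNO3 + 1 Ba(OH)2, so n(HNO3) = 0.0006307 x 2/1 = 0.001261 mol.
[HNO3] = 0.001261 mol / 0.01180 L = 0.107 M.

0.107 M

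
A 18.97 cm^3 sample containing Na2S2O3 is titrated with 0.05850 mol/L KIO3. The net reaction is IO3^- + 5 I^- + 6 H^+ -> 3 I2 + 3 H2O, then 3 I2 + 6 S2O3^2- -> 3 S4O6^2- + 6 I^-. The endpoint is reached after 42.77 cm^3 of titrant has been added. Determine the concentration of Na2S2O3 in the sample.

n(KIO3) = 0.05850 x 0.04277 = 0.002502 mol.
From the balanced equation, 1 mol KIO3 reacts with 6 mol Na2S2O3, so n(Na2S2O3) = 0.002502 x 6/1 = 0.01501 mol.
[Na2S2O3] = 0.01501 / 0.01897 L = 0.791 M.

0.791 M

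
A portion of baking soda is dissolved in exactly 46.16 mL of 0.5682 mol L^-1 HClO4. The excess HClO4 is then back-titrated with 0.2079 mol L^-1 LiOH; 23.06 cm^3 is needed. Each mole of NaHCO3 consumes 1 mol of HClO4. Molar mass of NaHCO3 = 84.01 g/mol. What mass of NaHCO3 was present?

1.80 g

Total n(HClO4) added = 0.5682 x 0.04616 = 0.02623 mol.
n(LiOH) used = 0.2079 x 0.02306 = 0.004794 mol, which equals the excess n(HClO4).
So n(HClO4) consumed by the sample = 0.02623 - 0.004794 = 0.02143 mol.
n(NaHCO3) = 0.02143 / 1 = 0.02143 mol.
mass = 0.02143 mol x 84.01 g/mol = 1.80 g.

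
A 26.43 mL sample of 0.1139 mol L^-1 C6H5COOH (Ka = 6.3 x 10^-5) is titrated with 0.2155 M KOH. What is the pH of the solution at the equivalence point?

n(C6H5COOH) = 0.1139 x 0.02643 = 0.003010 mol; V(KOH) at equivalence = 0.003010/0.2155 = 0.01397 L.
At equivalence all the acid is converted to C6H5COO-; total volume = 0.02643 + 0.01397 = 0.04040 L, so [C6H5COO-] = 0.003010/0.04040 = 0.07452 M.
Kb = Kw/Ka = 1.0e-14 / 6.3 x 10^-5 = 1.59e-10.
[OH^-] = sqrt(Kb x [C6H5COO-]) = sqrt(1.59e-10 x 0.07452) = 3.44e-6 M.
pOH = 5.46, so pH = 14.00 - 5.46 = 8.54.

8.54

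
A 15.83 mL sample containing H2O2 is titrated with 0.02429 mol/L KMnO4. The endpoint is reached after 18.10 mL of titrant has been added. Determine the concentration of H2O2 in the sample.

n(KMnO4) = 0.02429 x 0.01810 = 0.0004396 mol.
From the balanced equation, 2 mol KMnO4 reacts with 5 mol H2O2, so n(H2O2) = 0.0004396 x 5/2 = 0.001099 mol.
[H2O2] = 0.001099 / 0.01583 L = 0.0694 M.

0.0694 M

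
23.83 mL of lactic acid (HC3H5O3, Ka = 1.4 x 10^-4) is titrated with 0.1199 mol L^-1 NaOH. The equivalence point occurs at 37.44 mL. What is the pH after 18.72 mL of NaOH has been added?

18.72 mL is exactly half the equivalence volume (37.44/2), i.e. the half-equivalence point.
There, n(HA) = n(A^-), so pH = pKa = -log(1.4 x 10^-4) = 3.85.

3.85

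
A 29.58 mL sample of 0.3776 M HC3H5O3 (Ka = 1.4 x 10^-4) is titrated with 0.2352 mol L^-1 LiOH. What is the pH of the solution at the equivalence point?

8.51

n(HC3H5O3) = 0.3776 x 0.02958 = 0.01117 mol; V(LiOH) at equivalence = 0.01117/0.2352 = 0.04749 L.
At equivalence all the acid is converted to C3H5O3-; total volume = 0.02958 + 0.04749 = 0.07707 L, so [C3H5O3-] = 0.01117/0.07707 = 0.1449 M.
Kb = Kw/Ka = 1.0e-14 / 1.4 x 10^-4 = 7.14e-11.
[OH^-] = sqrt(Kb x [C3H5O3-]) = sqrt(7.14e-11 x 0.1449) = 3.22e-6 M.
pOH = 5.49, so pH = 14.00 - 5.49 = 8.51.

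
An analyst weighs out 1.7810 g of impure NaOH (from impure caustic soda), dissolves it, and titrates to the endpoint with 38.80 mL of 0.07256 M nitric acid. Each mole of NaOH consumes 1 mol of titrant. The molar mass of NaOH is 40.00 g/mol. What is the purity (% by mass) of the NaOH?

n(HNO3) = 0.07256 x 0.03880 = 0.002815 mol.
n(NaOH) = 0.002815 / 1 = 0.002815 mol.
mass of NaOH = 0.002815 x 40.00 = 0.1126 g.
% purity = 0.1126 / 1.7810 x 100 = 6.32%.

6.32%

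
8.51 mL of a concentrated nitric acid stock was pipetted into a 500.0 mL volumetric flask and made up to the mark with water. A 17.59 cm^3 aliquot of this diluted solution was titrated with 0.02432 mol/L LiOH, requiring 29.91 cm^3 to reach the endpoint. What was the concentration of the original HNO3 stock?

2.43 M

n(LiOH) = 0.02432 x 0.02991 = 0.0007274 mol.
n(HNO3) in the aliquot = 0.0007274 mol.
[diluted HNO3] = 0.0007274 / 0.01759 = 0.04135 M.
Dilution factor = 500.0/8.510 = 58.75, so [stock] = 0.04135 x 58.75 = 2.43 M.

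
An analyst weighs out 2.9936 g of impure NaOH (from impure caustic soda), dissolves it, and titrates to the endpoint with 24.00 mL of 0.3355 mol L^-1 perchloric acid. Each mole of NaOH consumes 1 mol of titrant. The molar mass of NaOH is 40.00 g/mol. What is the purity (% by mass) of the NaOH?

n(HClO4) = 0.3355 x 0.02400 = 0.008052 mol.
n(NaOH) = 0.008052 / 1 = 0.008052 mol.
mass of NaOH = 0.008052 x 40.00 = 0.3221 g.
% purity = 0.3221 / 2.9936 x 100 = 10.8%.

10.8%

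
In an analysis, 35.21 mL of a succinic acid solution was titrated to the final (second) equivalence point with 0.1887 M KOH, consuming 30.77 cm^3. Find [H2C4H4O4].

n(KOH) = 0.1887 x 0.03077 = 0.005806 mol.
At the final (second) equivalence point, 2 mol OH^- react per mol H2C4H4O4, so n(H2C4H4O4) = 0.005806 / 2 = 0.002903 mol.
[H2C4H4O4] = 0.002903 / 0.03521 L = 0.0825 M.

0.0825 M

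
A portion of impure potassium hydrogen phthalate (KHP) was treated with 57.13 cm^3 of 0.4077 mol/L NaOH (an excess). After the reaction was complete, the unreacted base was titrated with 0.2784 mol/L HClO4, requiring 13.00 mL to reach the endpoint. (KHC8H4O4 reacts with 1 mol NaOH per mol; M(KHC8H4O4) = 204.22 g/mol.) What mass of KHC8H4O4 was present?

Total n(NaOH) added = 0.4077 x 0.05713 = 0.02329 mol.
n(HClO4) used = 0.2784 x 0.01300 = 0.003619 mol, which equals the excess n(NaOH).
So n(NaOH) consumed by the sample = 0.02329 - 0.003619 = 0.01967 mol.
n(KHC8H4O4) = 0.01967 / 1 = 0.01967 mol.
mass = 0.01967 mol x 204.22 g/mol = 4.02 g.

4.02 g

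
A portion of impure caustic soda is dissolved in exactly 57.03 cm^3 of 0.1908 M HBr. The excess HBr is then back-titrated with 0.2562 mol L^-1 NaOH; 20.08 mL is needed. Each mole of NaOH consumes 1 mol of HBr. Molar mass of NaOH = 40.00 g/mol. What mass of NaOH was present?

0.229 g

Total n(HBr) added = 0.1908 x 0.05703 = 0.01088 mol.
n(NaOH) used = 0.2562 x 0.02008 = 0.005144 mol, which equals the excess n(HBr).
So n(HBr) consumed by the sample = 0.01088 - 0.005144 = 0.005737 mol.
n(NaOH) = 0.005737 / 1 = 0.005737 mol.
mass = 0.005737 mol x 40.00 g/mol = 0.229 g.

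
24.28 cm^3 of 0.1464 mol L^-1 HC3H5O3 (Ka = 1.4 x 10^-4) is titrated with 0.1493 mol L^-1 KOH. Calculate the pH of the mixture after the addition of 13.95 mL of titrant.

Initial n(HC3H5O3) = 0.1464 x 0.02428 = 0.003555 mol.
n(KOH) added = 0.1493 x 0.01395 = 0.002083 mol, converting that many moles of HC3H5O3 to C3H5O3-.
Remaining n(HC3H5O3) = 0.001472 mol; n(C3H5O3-) = 0.002083 mol.
By Henderson-Hasselbalch, pH = pKa + log([A^-]/[HA]) = 3.85 + log(0.002083/0.001472) = 3.85 + (+0.15) = 4.00.

4.00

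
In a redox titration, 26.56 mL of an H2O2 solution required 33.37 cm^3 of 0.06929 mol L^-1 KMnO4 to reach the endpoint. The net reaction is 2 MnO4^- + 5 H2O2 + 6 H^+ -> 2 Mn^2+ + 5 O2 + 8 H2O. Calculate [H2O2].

0.218 M

n(KMnO4) = 0.06929 x 0.03337 = 0.002312 mol.
From the balanced equation, 2 mol KMnO4 reacts with 5 mol H2O2, so n(H2O2) = 0.002312 x 5/2 = 0.005781 mol.
[H2O2] = 0.005781 / 0.02656 L = 0.218 M.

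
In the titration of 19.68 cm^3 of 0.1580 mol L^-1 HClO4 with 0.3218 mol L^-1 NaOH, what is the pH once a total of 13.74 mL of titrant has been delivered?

n(acid) = 0.1580 x 0.01968 = 0.003109 mol; n(NaOH) added = 0.3218 x 0.01374 = 0.004422 mol.
Base is in excess by 0.004422 - 0.003109 = 0.001312 mol in a total volume of 0.03342 L.
[OH^-] = 0.001312/0.03342 = 0.03926 M, so pOH = 1.41 and pH = 14.00 - 1.41 = 12.59.

12.59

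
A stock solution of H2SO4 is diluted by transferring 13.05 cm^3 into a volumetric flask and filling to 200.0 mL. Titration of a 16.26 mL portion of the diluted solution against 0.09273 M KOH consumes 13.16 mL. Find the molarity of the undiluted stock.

0.575 M

n(KOH) = 0.09273 x 0.01316 = 0.001220 mol.
n(H2SO4) in the aliquot = 0.001220 x 1/2 = 0.0006102 mol.
[diluted H2SO4] = 0.0006102 / 0.01626 = 0.03753 M.
Dilution factor = 200.0/13.05 = 15.33, so [stock] = 0.03753 x 15.33 = 0.575 M.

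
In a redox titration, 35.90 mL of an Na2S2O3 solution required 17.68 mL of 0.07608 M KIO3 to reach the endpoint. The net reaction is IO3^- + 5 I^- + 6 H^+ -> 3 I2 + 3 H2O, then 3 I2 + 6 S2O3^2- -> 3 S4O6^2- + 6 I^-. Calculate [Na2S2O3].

n(KIO3) = 0.07608 x 0.01768 = 0.001345 mol.
From the balanced equation, 1 mol KIO3 reacts with 6 mol Na2S2O3, so n(Na2S2O3) = 0.001345 x 6/1 = 0.008071 mol.
[Na2S2O3] = 0.008071 / 0.03590 L = 0.225 M.

0.225 M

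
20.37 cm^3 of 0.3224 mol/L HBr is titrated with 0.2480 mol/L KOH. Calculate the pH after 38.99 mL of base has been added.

12.72

n(acid) = 0.3224 x 0.02037 = 0.006567 mol; n(KOH) added = 0.2480 x 0.03899 = 0.009670 mol.
Base is in excess by 0.009670 - 0.006567 = 0.003102 mol in a total volume of 0.05936 L.
[OH^-] = 0.003102/0.05936 = 0.05226 M, so pOH = 1.28 and pH = 14.00 - 1.28 = 12.72.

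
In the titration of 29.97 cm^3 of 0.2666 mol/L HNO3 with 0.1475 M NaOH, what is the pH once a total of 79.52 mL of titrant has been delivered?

n(acid) = 0.2666 x 0.02997 = 0.007990 mol; n(NaOH) added = 0.1475 x 0.07952 = 0.01173 mol.
Base is in excess by 0.01173 - 0.007990 = 0.003739 mol in a total volume of 0.1095 L.
[OH^-] = 0.003739/0.1095 = 0.03415 M, so pOH = 1.47 and pH = 14.00 - 1.47 = 12.53.

12.53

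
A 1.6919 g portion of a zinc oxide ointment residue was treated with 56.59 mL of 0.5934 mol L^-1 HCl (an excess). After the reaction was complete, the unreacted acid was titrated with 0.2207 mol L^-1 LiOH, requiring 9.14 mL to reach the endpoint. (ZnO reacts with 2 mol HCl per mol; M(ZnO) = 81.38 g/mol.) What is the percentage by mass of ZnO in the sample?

Total n(HCl) added = 0.5934 x 0.05659 = 0.03358 mol.
n(LiOH) used = 0.2207 x 0.009140 = 0.002017 mol, which equals the excess n(HCl).
So n(HCl) consumed by the sample = 0.03358 - 0.002017 = 0.03156 mol.
n(ZnO) = 0.03156 / 2 = 0.01578 mol.
mass ZnO = 0.01578 x 81.38 = 1.284 g, so %ZnO = 1.284/1.6919 x 100 = 75.9%.

75.9%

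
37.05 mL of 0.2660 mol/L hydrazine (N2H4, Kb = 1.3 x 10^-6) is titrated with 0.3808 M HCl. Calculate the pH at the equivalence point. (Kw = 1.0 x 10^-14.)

4.46

n(N2H4) = 0.2660 x 0.03705 = 0.009855 mol; V(HCl) at equivalence = 0.009855/0.3808 = 0.02588 L.
At equivalence the base is fully converted to N2H5+; total volume = 0.06293 L, so [N2H5+] = 0.009855/0.06293 = 0.1566 M.
Ka(N2H5+) = Kw/Kb = 1.0e-14 / 1.3 x 10^-6 = 7.69e-9.
[H^+] = sqrt(Ka x [N2H5+]) = sqrt(7.69e-9 x 0.1566) = 3.47e-5 M.
pH = -log(3.47e-5) = 4.46.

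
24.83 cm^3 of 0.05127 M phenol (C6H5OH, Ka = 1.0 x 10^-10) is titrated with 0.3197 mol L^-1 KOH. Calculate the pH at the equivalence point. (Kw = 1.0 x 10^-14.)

n(C6H5OH) = 0.05127 x 0.02483 = 0.001273 mol; V(KOH) at equivalence = 0.001273/0.3197 = 0.003982 L.
At equivalence all the acid is converted to C6H5O-; total volume = 0.02483 + 0.003982 = 0.02881 L, so [C6H5O-] = 0.001273/0.02881 = 0.04418 M.
Kb = Kw/Ka = 1.0e-14 / 1.0 x 10^-10 = 0.000100.
[OH^-] = sqrt(Kb x [C6H5O-]) = sqrt(0.000100 x 0.04418) = 0.00210 M.
pOH = 2.68, so pH = 14.00 - 2.68 = 11.32.

11.32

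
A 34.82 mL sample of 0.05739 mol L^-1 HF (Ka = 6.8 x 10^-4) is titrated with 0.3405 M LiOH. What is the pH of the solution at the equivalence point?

n(HF) = 0.05739 x 0.03482 = 0.001998 mol; V(LiOH) at equivalence = 0.001998/0.3405 = 0.005869 L.
At equivalence all the acid is converted to F-; total volume = 0.03482 + 0.005869 = 0.04069 L, so [F-] = 0.001998/0.04069 = 0.04911 M.
Kb = Kw/Ka = 1.0e-14 / 6.8 x 10^-4 = 1.47e-11.
[OH^-] = sqrt(Kb x [F-]) = sqrt(1.47e-11 x 0.04911) = 8.50e-7 M.
pOH = 6.07, so pH = 14.00 - 6.07 = 7.93.

7.93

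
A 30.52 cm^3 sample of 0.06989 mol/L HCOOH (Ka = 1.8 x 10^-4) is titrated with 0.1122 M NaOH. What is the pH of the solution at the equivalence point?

n(HCOOH) = 0.06989 x 0.03052 = 0.002133 mol; V(NaOH) at equivalence = 0.002133/0.1122 = 0.01901 L.
At equivalence all the acid is converted to HCOO-; total volume = 0.03052 + 0.01901 = 0.04953 L, so [HCOO-] = 0.002133/0.04953 = 0.04306 M.
Kb = Kw/Ka = 1.0e-14 / 1.8 x 10^-4 = 5.56e-11.
[OH^-] = sqrt(Kb x [HCOO-]) = sqrt(5.56e-11 x 0.04306) = 1.55e-6 M.
pOH = 5.81, so pH = 14.00 - 5.81 = 8.19.

8.19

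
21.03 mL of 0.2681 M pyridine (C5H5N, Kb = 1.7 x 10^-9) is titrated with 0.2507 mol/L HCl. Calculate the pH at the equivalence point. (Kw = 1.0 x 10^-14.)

n(C5H5N) = 0.2681 x 0.02103 = 0.005638 mol; V(HCl) at equivalence = 0.005638/0.2507 = 0.02249 L.
At equivalence the base is fully converted to C5H5NH+; total volume = 0.04352 L, so [C5H5NH+] = 0.005638/0.04352 = 0.1296 M.
Ka(C5H5NH+) = Kw/Kb = 1.0e-14 / 1.7 x 10^-9 = 5.88e-6.
[H^+] = sqrt(Ka x [C5H5NH+]) = sqrt(5.88e-6 x 0.1296) = 0.000873 M.
pH = -log(0.000873) = 3.06.

3.06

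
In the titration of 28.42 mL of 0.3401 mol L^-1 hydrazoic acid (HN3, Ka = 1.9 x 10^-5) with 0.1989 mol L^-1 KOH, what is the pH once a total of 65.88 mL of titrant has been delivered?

12.56

n(acid) = 0.3401 x 0.02842 = 0.009666 mol; n(KOH) added = 0.1989 x 0.06588 = 0.01310 mol.
Base is in excess by 0.01310 - 0.009666 = 0.003438 mol in a total volume of 0.09430 L.
[OH^-] = 0.003438/0.09430 = 0.03646 M, so pOH = 1.44 and pH = 14.00 - 1.44 = 12.56.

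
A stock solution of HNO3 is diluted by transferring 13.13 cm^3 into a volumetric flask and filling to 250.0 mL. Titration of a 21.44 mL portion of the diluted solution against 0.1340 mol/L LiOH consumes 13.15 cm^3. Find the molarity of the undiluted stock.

n(LiOH) = 0.1340 x 0.01315 = 0.001762 mol.
n(HNO3) in the aliquot = 0.001762 mol.
[diluted HNO3] = 0.001762 / 0.02144 = 0.08219 M.
Dilution factor = 250.0/13.13 = 19.04, so [stock] = 0.08219 x 19.04 = 1.56 M.

1.56 M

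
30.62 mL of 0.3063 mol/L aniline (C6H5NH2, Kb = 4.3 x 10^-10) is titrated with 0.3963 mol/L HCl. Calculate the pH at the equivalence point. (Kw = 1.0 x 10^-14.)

n(C6H5NH2) = 0.3063 x 0.03062 = 0.009379 mol; V(HCl) at equivalence = 0.009379/0.3963 = 0.02367 L.
At equivalence the base is fully converted to C6H5NH3+; total volume = 0.05429 L, so [C6H5NH3+] = 0.009379/0.05429 = 0.1728 M.
Ka(C6H5NH3+) = Kw/Kb = 1.0e-14 / 4.3 x 10^-10 = 2.33e-5.
[H^+] = sqrt(Ka x [C6H5NH3+]) = sqrt(2.33e-5 x 0.1728) = 0.00200 M.
pH = -log(0.00200) = 2.70.

2.70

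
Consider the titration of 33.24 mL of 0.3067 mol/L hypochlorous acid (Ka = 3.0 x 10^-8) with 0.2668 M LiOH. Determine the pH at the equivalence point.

n(HClO) = 0.3067 x 0.03324 = 0.01019 mol; V(LiOH) at equivalence = 0.01019/0.2668 = 0.03821 L.
At equivalence all the acid is converted to ClO-; total volume = 0.03324 + 0.03821 = 0.07145 L, so [ClO-] = 0.01019/0.07145 = 0.1427 M.
Kb = Kw/Ka = 1.0e-14 / 3.0 x 10^-8 = 3.33e-7.
[OH^-] = sqrt(Kb x [ClO-]) = sqrt(3.33e-7 x 0.1427) = 0.000218 M.
pOH = 3.66, so pH = 14.00 - 3.66 = 10.34.

10.34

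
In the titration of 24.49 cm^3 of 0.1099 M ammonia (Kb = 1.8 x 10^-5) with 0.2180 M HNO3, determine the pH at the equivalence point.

n(NH3) = 0.1099 x 0.02449 = 0.002691 mol; V(HNO3) at equivalence = 0.002691/0.2180 = 0.01235 L.
At equivalence the base is fully converted to NH4+; total volume = 0.03684 L, so [NH4+] = 0.002691/0.03684 = 0.07307 M.
Ka(NH4+) = Kw/Kb = 1.0e-14 / 1.8 x 10^-5 = 5.56e-10.
[H^+] = sqrt(Ka x [NH4+]) = sqrt(5.56e-10 x 0.07307) = 6.37e-6 M.
pH = -log(6.37e-6) = 5.20.

5.20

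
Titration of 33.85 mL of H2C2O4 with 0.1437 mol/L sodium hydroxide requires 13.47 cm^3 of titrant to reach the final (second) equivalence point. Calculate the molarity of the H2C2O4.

n(NaOH) = 0.1437 x 0.01347 = 0.001936 mol.
At the final (second) equivalence point, 2 mol OH^- react per mol H2C2O4, so n(H2C2O4) = 0.001936 / 2 = 0.0009678 mol.
[H2C2O4] = 0.0009678 / 0.03385 L = 0.0286 M.

0.0286 M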